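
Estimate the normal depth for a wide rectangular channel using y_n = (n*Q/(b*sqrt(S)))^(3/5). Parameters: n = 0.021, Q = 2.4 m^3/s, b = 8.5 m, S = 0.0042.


We use the wide-channel approximation y_n = (n*Q/(b*sqrt(S)))^(3/5).
sqrt(S) = sqrt(0.0042) = 0.064807.
Numerator: n*Q = 0.021 * 2.4 = 0.0504.
Denominator: b*sqrt(S) = 8.5 * 0.064807 = 0.55086.
arg = 0.0915.
y_n = 0.0915^(3/5) = 0.2381 m.

0.2381


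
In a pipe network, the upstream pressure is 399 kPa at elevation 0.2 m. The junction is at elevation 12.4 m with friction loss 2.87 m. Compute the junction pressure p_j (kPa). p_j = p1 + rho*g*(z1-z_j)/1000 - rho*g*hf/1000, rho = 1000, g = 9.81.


Junction pressure: p_j = p1 + rho*g*(z1 - z_j)/1000 - rho*g*hf/1000.
Elevation term = 1000*9.81*(0.2 - 12.4)/1000 = -119.682 kPa.
Friction term = 1000*9.81*2.87/1000 = 28.155 kPa.
p_j = 399 + -119.682 - 28.155 = 251.16 kPa.

251.16


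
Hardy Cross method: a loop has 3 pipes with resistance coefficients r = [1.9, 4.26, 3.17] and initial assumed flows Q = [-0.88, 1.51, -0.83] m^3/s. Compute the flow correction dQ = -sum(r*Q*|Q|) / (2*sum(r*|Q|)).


Numerator terms (r*Q*|Q|): 1.9*-0.88*|-0.88| = -1.4714; 4.26*1.51*|1.51| = 9.7132; 3.17*-0.83*|-0.83| = -2.1838.
Sum of numerator = 6.0581.
Denominator terms (r*|Q|): 1.9*|-0.88| = 1.672; 4.26*|1.51| = 6.4326; 3.17*|-0.83| = 2.6311.
2 * sum of denominator = 2 * 10.7357 = 21.4714.
dQ = -6.0581 / 21.4714 = -0.2821 m^3/s.

-0.2821


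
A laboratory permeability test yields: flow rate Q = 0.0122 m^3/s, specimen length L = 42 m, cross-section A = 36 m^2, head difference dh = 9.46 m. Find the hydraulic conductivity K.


From K = Q*L / (A*dh):
Numerator: Q*L = 0.0122 * 42 = 0.5124.
Denominator: A*dh = 36 * 9.46 = 340.56.
K = 0.5124 / 340.56 = 0.001505 m/s.

0.001505


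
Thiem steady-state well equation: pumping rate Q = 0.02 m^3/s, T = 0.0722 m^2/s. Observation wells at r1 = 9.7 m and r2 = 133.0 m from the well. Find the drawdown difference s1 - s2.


Thiem equation: s1 - s2 = Q/(2*pi*T) * ln(r2/r1).
ln(r2/r1) = ln(133.0/9.7) = 2.6182.
Q/(2*pi*T) = 0.02 / (2*pi*0.0722) = 0.02 / 0.4536 = 0.0441.
s1 - s2 = 0.0441 * 2.6182 = 0.1154 m.

0.1154


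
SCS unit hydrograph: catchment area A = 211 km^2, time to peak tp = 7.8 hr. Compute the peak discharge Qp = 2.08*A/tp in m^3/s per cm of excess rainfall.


SCS formula: Qp = 2.08 * A / tp.
Qp = 2.08 * 211 / 7.8
   = 438.88 / 7.8
   = 56.27 m^3/s per cm.

56.27


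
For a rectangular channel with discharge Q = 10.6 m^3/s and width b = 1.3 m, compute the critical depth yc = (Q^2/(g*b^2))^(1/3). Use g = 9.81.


Using yc = (Q^2 / (g * b^2))^(1/3):
Q^2 = 10.6^2 = 112.36.
g * b^2 = 9.81 * 1.3^2 = 9.81 * 1.69 = 16.58.
Q^2 / (g*b^2) = 112.36 / 16.58 = 6.7768.
yc = 6.7768^(1/3) = 1.8924 m.

1.8924


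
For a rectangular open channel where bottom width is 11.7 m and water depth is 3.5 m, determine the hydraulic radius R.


For a rectangular section:
Flow area A = b * y = 11.7 * 3.5 = 40.95 m^2.
Wetted perimeter P = b + 2y = 11.7 + 2*3.5 = 18.7 m.
Hydraulic radius R = A/P = 40.95 / 18.7 = 2.1898 m.

2.1898


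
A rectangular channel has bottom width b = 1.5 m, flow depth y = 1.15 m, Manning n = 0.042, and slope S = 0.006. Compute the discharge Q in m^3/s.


For a rectangular channel, the cross-sectional area A = b * y = 1.5 * 1.15 = 1.72 m^2.
The wetted perimeter P = b + 2y = 1.5 + 2*1.15 = 3.8 m.
Hydraulic radius R = A/P = 1.72/3.8 = 0.4539 m.
Velocity V = (1/n)*R^(2/3)*S^(1/2) = (1/0.042)*0.4539^(2/3)*0.006^(1/2) = 1.0893 m/s.
Discharge Q = A * V = 1.72 * 1.0893 = 1.879 m^3/s.

1.879


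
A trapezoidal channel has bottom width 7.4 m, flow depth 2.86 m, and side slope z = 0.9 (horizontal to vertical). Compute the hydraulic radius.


For a trapezoidal section with side slope z:
A = (b + z*y)*y = (7.4 + 0.9*2.86)*2.86 = 28.526 m^2.
P = b + 2*y*sqrt(1 + z^2) = 7.4 + 2*2.86*sqrt(1 + 0.9^2) = 15.095 m.
R = A/P = 28.526 / 15.095 = 1.8897 m.

1.8897


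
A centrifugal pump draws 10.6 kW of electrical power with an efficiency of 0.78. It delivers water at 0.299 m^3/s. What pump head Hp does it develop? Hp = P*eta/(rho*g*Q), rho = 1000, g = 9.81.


Pump head formula: Hp = P * eta / (rho * g * Q).
Numerator: P * eta = 10.6 * 1000 * 0.78 = 8268.0 W.
Denominator: rho * g * Q = 1000 * 9.81 * 0.299 = 2933.19.
Hp = 8268.0 / 2933.19 = 2.82 m.

2.82


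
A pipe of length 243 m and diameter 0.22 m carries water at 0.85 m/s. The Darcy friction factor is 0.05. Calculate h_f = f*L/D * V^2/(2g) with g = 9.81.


Darcy-Weisbach equation: h_f = f * (L/D) * V^2/(2g).
f * L/D = 0.05 * 243/0.22 = 55.2273.
V^2/(2g) = 0.85^2 / (2*9.81) = 0.7225 / 19.62 = 0.0368 m.
h_f = 55.2273 * 0.0368 = 2.034 m.

2.034


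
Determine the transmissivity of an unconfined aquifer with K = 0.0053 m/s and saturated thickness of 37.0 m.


Transmissivity is defined as T = K * h.
T = 0.0053 * 37.0
  = 0.1961 m^2/s.

0.1961


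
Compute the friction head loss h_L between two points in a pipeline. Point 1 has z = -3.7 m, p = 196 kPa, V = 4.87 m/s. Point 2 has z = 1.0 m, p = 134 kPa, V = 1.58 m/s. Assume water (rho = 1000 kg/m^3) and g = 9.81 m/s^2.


Total head at each section: H = z + p/(rho*g) + V^2/(2g).
H1 = -3.7 + 196*1000/(1000*9.81) + 4.87^2/(2*9.81)
   = -3.7 + 19.98 + 1.2088
   = 17.488 m.
H2 = 1.0 + 134*1000/(1000*9.81) + 1.58^2/(2*9.81)
   = 1.0 + 13.66 + 0.1272
   = 14.787 m.
h_L = H1 - H2 = 17.488 - 14.787 = 2.702 m.

2.702


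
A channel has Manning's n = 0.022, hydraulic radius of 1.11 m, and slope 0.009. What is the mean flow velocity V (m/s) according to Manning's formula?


Manning's equation gives V = (1/n) * R^(2/3) * S^(1/2).
First, compute R^(2/3) = 1.11^(2/3) = 1.0721.
Next, S^(1/2) = 0.009^(1/2) = 0.094868.
Then 1/n = 1/0.022 = 45.45.
V = 45.45 * 1.0721 * 0.094868 = 4.6229 m/s.

4.6229


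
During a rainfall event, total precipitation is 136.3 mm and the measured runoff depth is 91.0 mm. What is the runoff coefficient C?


The runoff coefficient C = runoff depth / rainfall depth.
C = 91.0 / 136.3
  = 0.6676.

0.6676


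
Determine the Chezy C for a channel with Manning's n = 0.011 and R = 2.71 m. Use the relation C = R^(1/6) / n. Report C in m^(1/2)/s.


The Chezy coefficient relates to Manning's n through C = R^(1/6) / n.
R^(1/6) = 2.71^(1/6) = 1.18076.
C = 1.18076 / 0.011 = 107.34 m^(1/2)/s.

107.34


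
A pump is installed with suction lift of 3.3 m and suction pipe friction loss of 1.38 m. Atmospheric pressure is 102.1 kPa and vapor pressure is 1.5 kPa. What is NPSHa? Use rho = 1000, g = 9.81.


NPSHa = p_atm/(rho*g) - z_s - hf_s - p_vap/(rho*g).
p_atm/(rho*g) = 102.1*1000 / (1000*9.81) = 10.408 m.
p_vap/(rho*g) = 1.5*1000 / (1000*9.81) = 0.153 m.
NPSHa = 10.408 - 3.3 - 1.38 - 0.153
      = 5.57 m.

5.57


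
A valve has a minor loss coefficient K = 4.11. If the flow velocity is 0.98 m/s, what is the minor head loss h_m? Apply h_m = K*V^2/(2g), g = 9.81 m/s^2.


Minor loss formula: h_m = K * V^2/(2g).
V^2 = 0.98^2 = 0.9604.
V^2/(2g) = 0.9604 / 19.62 = 0.049 m.
h_m = 4.11 * 0.049 = 0.2012 m.

0.2012


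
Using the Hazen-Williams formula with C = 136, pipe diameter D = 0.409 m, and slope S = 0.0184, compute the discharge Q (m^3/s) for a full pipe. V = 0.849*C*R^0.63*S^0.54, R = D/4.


For a full circular pipe, R = D/4 = 0.409/4 = 0.1022 m.
V = 0.849 * 136 * 0.1022^0.63 * 0.0184^0.54
  = 0.849 * 136 * 0.237732 * 0.115612
  = 3.1735 m/s.
Pipe area A = pi*D^2/4 = pi*0.409^2/4 = 0.1314 m^2.
Q = A * V = 0.1314 * 3.1735 = 0.4169 m^3/s.

0.4169


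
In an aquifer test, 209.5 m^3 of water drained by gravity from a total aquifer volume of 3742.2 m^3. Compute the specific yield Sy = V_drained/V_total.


Specific yield Sy = Volume drained / Total volume.
Sy = 209.5 / 3742.2
   = 0.056.

0.056


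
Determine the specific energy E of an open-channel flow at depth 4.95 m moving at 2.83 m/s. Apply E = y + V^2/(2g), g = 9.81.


Specific energy E = y + V^2/(2g).
Velocity head = V^2/(2g) = 2.83^2 / (2*9.81) = 8.0089 / 19.62 = 0.4082 m.
E = 4.95 + 0.4082 = 5.3582 m.

5.3582


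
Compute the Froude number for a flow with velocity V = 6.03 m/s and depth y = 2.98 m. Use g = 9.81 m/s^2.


The Froude number is defined as Fr = V / sqrt(g*y).
g*y = 9.81 * 2.98 = 29.2338.
sqrt(g*y) = sqrt(29.2338) = 5.4068.
Fr = 6.03 / 5.4068 = 1.1153.

1.1153


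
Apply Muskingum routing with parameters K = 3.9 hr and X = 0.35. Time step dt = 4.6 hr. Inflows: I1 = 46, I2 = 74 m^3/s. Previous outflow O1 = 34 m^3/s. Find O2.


Muskingum coefficients:
denom = 2*K*(1-X) + dt = 2*3.9*(1-0.35) + 4.6 = 9.67.
C0 = (dt - 2*K*X)/denom = (4.6 - 2*3.9*0.35)/9.67 = 0.1934.
C1 = (dt + 2*K*X)/denom = (4.6 + 2*3.9*0.35)/9.67 = 0.758.
C2 = (2*K*(1-X) - dt)/denom = 0.0486.
O2 = C0*I2 + C1*I1 + C2*O1
   = 0.1934*74 + 0.758*46 + 0.0486*34
   = 50.83 m^3/s.

50.83


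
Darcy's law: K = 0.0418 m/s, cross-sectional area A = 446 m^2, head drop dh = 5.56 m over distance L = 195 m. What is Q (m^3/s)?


Darcy's law: Q = K * A * i, where i = dh/L.
Hydraulic gradient i = 5.56 / 195 = 0.028513.
Q = 0.0418 * 446 * 0.028513
  = 0.5316 m^3/s.

0.5316


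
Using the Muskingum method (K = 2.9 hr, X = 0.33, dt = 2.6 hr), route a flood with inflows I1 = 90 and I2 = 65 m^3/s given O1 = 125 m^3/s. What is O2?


Muskingum coefficients:
denom = 2*K*(1-X) + dt = 2*2.9*(1-0.33) + 2.6 = 6.486.
C0 = (dt - 2*K*X)/denom = (2.6 - 2*2.9*0.33)/6.486 = 0.1058.
C1 = (dt + 2*K*X)/denom = (2.6 + 2*2.9*0.33)/6.486 = 0.696.
C2 = (2*K*(1-X) - dt)/denom = 0.1983.
O2 = C0*I2 + C1*I1 + C2*O1
   = 0.1058*65 + 0.696*90 + 0.1983*125
   = 94.3 m^3/s.

94.3


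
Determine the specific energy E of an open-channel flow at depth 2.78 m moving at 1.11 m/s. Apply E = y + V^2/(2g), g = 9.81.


Specific energy E = y + V^2/(2g).
Velocity head = V^2/(2g) = 1.11^2 / (2*9.81) = 1.2321 / 19.62 = 0.0628 m.
E = 2.78 + 0.0628 = 2.8428 m.

2.8428


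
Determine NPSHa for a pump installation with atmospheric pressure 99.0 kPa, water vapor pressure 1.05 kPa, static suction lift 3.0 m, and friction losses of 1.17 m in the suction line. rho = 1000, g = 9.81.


NPSHa = p_atm/(rho*g) - z_s - hf_s - p_vap/(rho*g).
p_atm/(rho*g) = 99.0*1000 / (1000*9.81) = 10.092 m.
p_vap/(rho*g) = 1.05*1000 / (1000*9.81) = 0.107 m.
NPSHa = 10.092 - 3.0 - 1.17 - 0.107
      = 5.81 m.

5.81


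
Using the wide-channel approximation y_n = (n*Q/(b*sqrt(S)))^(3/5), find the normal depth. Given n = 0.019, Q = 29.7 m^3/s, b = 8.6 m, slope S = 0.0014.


We use the wide-channel approximation y_n = (n*Q/(b*sqrt(S)))^(3/5).
sqrt(S) = sqrt(0.0014) = 0.037417.
Numerator: n*Q = 0.019 * 29.7 = 0.5643.
Denominator: b*sqrt(S) = 8.6 * 0.037417 = 0.321786.
arg = 1.7537.
y_n = 1.7537^(3/5) = 1.4008 m.

1.4008


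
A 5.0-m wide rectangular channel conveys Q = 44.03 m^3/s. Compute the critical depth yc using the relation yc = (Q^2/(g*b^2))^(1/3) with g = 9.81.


Using yc = (Q^2 / (g * b^2))^(1/3):
Q^2 = 44.03^2 = 1938.64.
g * b^2 = 9.81 * 5.0^2 = 9.81 * 25.0 = 245.25.
Q^2 / (g*b^2) = 1938.64 / 245.25 = 7.9048.
yc = 7.9048^(1/3) = 1.992 m.

1.992


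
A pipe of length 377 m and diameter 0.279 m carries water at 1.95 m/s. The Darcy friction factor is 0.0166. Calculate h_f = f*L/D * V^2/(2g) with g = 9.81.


Darcy-Weisbach equation: h_f = f * (L/D) * V^2/(2g).
f * L/D = 0.0166 * 377/0.279 = 22.4308.
V^2/(2g) = 1.95^2 / (2*9.81) = 3.8025 / 19.62 = 0.1938 m.
h_f = 22.4308 * 0.1938 = 4.347 m.

4.347


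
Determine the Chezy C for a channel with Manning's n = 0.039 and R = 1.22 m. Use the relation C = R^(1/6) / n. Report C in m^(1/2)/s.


The Chezy coefficient relates to Manning's n through C = R^(1/6) / n.
R^(1/6) = 1.22^(1/6) = 1.033697.
C = 1.033697 / 0.039 = 26.51 m^(1/2)/s.

26.51


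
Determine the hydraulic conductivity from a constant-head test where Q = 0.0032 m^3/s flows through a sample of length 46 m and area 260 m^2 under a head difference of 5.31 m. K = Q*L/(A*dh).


From K = Q*L / (A*dh):
Numerator: Q*L = 0.0032 * 46 = 0.1472.
Denominator: A*dh = 260 * 5.31 = 1380.6.
K = 0.1472 / 1380.6 = 0.000107 m/s.

0.000107


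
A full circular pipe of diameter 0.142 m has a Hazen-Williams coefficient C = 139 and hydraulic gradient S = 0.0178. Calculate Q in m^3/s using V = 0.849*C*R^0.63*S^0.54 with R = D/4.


For a full circular pipe, R = D/4 = 0.142/4 = 0.0355 m.
V = 0.849 * 139 * 0.0355^0.63 * 0.0178^0.54
  = 0.849 * 139 * 0.12208 * 0.11356
  = 1.636 m/s.
Pipe area A = pi*D^2/4 = pi*0.142^2/4 = 0.0158 m^2.
Q = A * V = 0.0158 * 1.636 = 0.0259 m^3/s.

0.0259


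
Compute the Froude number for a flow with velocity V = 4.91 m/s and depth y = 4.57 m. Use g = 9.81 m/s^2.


The Froude number is defined as Fr = V / sqrt(g*y).
g*y = 9.81 * 4.57 = 44.8317.
sqrt(g*y) = sqrt(44.8317) = 6.6956.
Fr = 4.91 / 6.6956 = 0.7333.

0.7333


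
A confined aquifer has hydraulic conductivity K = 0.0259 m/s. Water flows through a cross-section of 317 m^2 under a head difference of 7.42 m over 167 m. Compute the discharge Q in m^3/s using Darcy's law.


Darcy's law: Q = K * A * i, where i = dh/L.
Hydraulic gradient i = 7.42 / 167 = 0.044431.
Q = 0.0259 * 317 * 0.044431
  = 0.3648 m^3/s.

0.3648


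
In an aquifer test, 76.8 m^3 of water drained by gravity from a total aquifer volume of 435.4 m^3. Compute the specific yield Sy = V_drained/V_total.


Specific yield Sy = Volume drained / Total volume.
Sy = 76.8 / 435.4
   = 0.1764.

0.1764


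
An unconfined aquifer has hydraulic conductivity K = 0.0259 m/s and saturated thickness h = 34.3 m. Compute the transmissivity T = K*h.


Transmissivity is defined as T = K * h.
T = 0.0259 * 34.3
  = 0.8884 m^2/s.

0.8884


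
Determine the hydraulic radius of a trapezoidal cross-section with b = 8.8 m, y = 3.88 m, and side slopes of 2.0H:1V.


For a trapezoidal section with side slope z:
A = (b + z*y)*y = (8.8 + 2.0*3.88)*3.88 = 64.253 m^2.
P = b + 2*y*sqrt(1 + z^2) = 8.8 + 2*3.88*sqrt(1 + 2.0^2) = 26.152 m.
R = A/P = 64.253 / 26.152 = 2.4569 m.

2.4569


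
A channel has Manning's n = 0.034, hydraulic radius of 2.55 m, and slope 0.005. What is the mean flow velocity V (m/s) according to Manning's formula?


Manning's equation gives V = (1/n) * R^(2/3) * S^(1/2).
First, compute R^(2/3) = 2.55^(2/3) = 1.8665.
Next, S^(1/2) = 0.005^(1/2) = 0.070711.
Then 1/n = 1/0.034 = 29.41.
V = 29.41 * 1.8665 * 0.070711 = 3.8818 m/s.

3.8818


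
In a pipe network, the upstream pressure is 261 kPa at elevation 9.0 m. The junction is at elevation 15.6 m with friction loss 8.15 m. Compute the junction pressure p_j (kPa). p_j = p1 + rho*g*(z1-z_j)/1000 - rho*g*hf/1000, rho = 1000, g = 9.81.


Junction pressure: p_j = p1 + rho*g*(z1 - z_j)/1000 - rho*g*hf/1000.
Elevation term = 1000*9.81*(9.0 - 15.6)/1000 = -64.746 kPa.
Friction term = 1000*9.81*8.15/1000 = 79.951 kPa.
p_j = 261 + -64.746 - 79.951 = 116.3 kPa.

116.3


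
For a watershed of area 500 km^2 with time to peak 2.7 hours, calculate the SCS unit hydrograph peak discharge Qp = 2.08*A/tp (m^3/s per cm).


SCS formula: Qp = 2.08 * A / tp.
Qp = 2.08 * 500 / 2.7
   = 1040.0 / 2.7
   = 385.19 m^3/s per cm.

385.19


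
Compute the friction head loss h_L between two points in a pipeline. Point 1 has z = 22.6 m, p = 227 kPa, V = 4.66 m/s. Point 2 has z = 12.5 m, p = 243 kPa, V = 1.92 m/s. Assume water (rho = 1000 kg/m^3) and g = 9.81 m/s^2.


Total head at each section: H = z + p/(rho*g) + V^2/(2g).
H1 = 22.6 + 227*1000/(1000*9.81) + 4.66^2/(2*9.81)
   = 22.6 + 23.14 + 1.1068
   = 46.846 m.
H2 = 12.5 + 243*1000/(1000*9.81) + 1.92^2/(2*9.81)
   = 12.5 + 24.771 + 0.1879
   = 37.459 m.
h_L = H1 - H2 = 46.846 - 37.459 = 9.388 m.

9.388


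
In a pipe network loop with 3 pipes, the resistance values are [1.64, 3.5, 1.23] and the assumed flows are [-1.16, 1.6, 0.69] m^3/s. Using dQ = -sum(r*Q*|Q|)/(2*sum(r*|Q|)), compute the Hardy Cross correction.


Numerator terms (r*Q*|Q|): 1.64*-1.16*|-1.16| = -2.2068; 3.5*1.6*|1.6| = 8.96; 1.23*0.69*|0.69| = 0.5856.
Sum of numerator = 7.3388.
Denominator terms (r*|Q|): 1.64*|-1.16| = 1.9024; 3.5*|1.6| = 5.6; 1.23*|0.69| = 0.8487.
2 * sum of denominator = 2 * 8.3511 = 16.7022.
dQ = -7.3388 / 16.7022 = -0.4394 m^3/s.

-0.4394


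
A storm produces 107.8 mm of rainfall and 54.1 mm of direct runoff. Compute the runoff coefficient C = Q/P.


The runoff coefficient C = runoff depth / rainfall depth.
C = 54.1 / 107.8
  = 0.5019.

0.5019


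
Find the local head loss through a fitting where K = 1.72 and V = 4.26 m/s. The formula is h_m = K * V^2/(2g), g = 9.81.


Minor loss formula: h_m = K * V^2/(2g).
V^2 = 4.26^2 = 18.1476.
V^2/(2g) = 18.1476 / 19.62 = 0.925 m.
h_m = 1.72 * 0.925 = 1.5909 m.

1.5909


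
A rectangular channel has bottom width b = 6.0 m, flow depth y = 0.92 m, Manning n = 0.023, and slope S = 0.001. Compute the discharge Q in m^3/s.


For a rectangular channel, the cross-sectional area A = b * y = 6.0 * 0.92 = 5.52 m^2.
The wetted perimeter P = b + 2y = 6.0 + 2*0.92 = 7.84 m.
Hydraulic radius R = A/P = 5.52/7.84 = 0.7041 m.
Velocity V = (1/n)*R^(2/3)*S^(1/2) = (1/0.023)*0.7041^(2/3)*0.001^(1/2) = 1.0881 m/s.
Discharge Q = A * V = 5.52 * 1.0881 = 6.007 m^3/s.

6.007


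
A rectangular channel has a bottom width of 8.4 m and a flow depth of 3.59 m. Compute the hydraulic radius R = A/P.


For a rectangular section:
Flow area A = b * y = 8.4 * 3.59 = 30.16 m^2.
Wetted perimeter P = b + 2y = 8.4 + 2*3.59 = 15.58 m.
Hydraulic radius R = A/P = 30.16 / 15.58 = 1.9356 m.

1.9356


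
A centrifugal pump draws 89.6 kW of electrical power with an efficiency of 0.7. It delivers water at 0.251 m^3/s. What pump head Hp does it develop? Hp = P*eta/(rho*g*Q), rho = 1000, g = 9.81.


Pump head formula: Hp = P * eta / (rho * g * Q).
Numerator: P * eta = 89.6 * 1000 * 0.7 = 62720.0 W.
Denominator: rho * g * Q = 1000 * 9.81 * 0.251 = 2462.31.
Hp = 62720.0 / 2462.31 = 25.47 m.

25.47


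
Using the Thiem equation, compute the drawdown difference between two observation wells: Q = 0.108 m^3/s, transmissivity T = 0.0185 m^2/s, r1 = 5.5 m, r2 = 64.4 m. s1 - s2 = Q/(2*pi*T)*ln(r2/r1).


Thiem equation: s1 - s2 = Q/(2*pi*T) * ln(r2/r1).
ln(r2/r1) = ln(64.4/5.5) = 2.4604.
Q/(2*pi*T) = 0.108 / (2*pi*0.0185) = 0.108 / 0.1162 = 0.9291.
s1 - s2 = 0.9291 * 2.4604 = 2.286 m.

2.286


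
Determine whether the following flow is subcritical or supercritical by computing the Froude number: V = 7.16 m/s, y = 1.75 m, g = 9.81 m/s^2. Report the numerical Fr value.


The Froude number is defined as Fr = V / sqrt(g*y).
g*y = 9.81 * 1.75 = 17.1675.
sqrt(g*y) = sqrt(17.1675) = 4.1434.
Fr = 7.16 / 4.1434 = 1.7281.
Since Fr > 1, the flow is supercritical.

1.7281


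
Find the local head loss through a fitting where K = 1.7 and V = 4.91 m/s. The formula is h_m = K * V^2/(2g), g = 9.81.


Minor loss formula: h_m = K * V^2/(2g).
V^2 = 4.91^2 = 24.1081.
V^2/(2g) = 24.1081 / 19.62 = 1.2288 m.
h_m = 1.7 * 1.2288 = 2.0889 m.

2.0889


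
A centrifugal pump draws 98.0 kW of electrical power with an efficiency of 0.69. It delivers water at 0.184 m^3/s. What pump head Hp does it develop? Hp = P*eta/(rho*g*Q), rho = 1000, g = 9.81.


Pump head formula: Hp = P * eta / (rho * g * Q).
Numerator: P * eta = 98.0 * 1000 * 0.69 = 67620.0 W.
Denominator: rho * g * Q = 1000 * 9.81 * 0.184 = 1805.04.
Hp = 67620.0 / 1805.04 = 37.46 m.

37.46


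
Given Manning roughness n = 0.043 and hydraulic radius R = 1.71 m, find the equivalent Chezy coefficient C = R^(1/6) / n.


The Chezy coefficient relates to Manning's n through C = R^(1/6) / n.
R^(1/6) = 1.71^(1/6) = 1.093535.
C = 1.093535 / 0.043 = 25.43 m^(1/2)/s.

25.43


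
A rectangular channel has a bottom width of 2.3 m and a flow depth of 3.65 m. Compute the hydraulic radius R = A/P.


For a rectangular section:
Flow area A = b * y = 2.3 * 3.65 = 8.39 m^2.
Wetted perimeter P = b + 2y = 2.3 + 2*3.65 = 9.6 m.
Hydraulic radius R = A/P = 8.39 / 9.6 = 0.8745 m.

0.8745


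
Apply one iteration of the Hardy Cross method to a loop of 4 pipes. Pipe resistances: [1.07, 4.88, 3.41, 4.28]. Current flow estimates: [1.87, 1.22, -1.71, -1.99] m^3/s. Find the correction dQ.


Numerator terms (r*Q*|Q|): 1.07*1.87*|1.87| = 3.7417; 4.88*1.22*|1.22| = 7.2634; 3.41*-1.71*|-1.71| = -9.9712; 4.28*-1.99*|-1.99| = -16.9492.
Sum of numerator = -15.9153.
Denominator terms (r*|Q|): 1.07*|1.87| = 2.0009; 4.88*|1.22| = 5.9536; 3.41*|-1.71| = 5.8311; 4.28*|-1.99| = 8.5172.
2 * sum of denominator = 2 * 22.3028 = 44.6056.
dQ = --15.9153 / 44.6056 = 0.3568 m^3/s.

0.3568


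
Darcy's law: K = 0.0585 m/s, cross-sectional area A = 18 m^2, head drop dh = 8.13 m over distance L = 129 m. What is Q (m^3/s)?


Darcy's law: Q = K * A * i, where i = dh/L.
Hydraulic gradient i = 8.13 / 129 = 0.063023.
Q = 0.0585 * 18 * 0.063023
  = 0.0664 m^3/s.

0.0664


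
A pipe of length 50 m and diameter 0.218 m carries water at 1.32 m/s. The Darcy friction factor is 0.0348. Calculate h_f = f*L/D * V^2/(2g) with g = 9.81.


Darcy-Weisbach equation: h_f = f * (L/D) * V^2/(2g).
f * L/D = 0.0348 * 50/0.218 = 7.9817.
V^2/(2g) = 1.32^2 / (2*9.81) = 1.7424 / 19.62 = 0.0888 m.
h_f = 7.9817 * 0.0888 = 0.709 m.

0.709


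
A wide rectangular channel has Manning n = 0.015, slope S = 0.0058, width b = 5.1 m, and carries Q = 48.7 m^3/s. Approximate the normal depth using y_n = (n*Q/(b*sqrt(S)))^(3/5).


We use the wide-channel approximation y_n = (n*Q/(b*sqrt(S)))^(3/5).
sqrt(S) = sqrt(0.0058) = 0.076158.
Numerator: n*Q = 0.015 * 48.7 = 0.7305.
Denominator: b*sqrt(S) = 5.1 * 0.076158 = 0.388406.
arg = 1.8808.
y_n = 1.8808^(3/5) = 1.4608 m.

1.4608


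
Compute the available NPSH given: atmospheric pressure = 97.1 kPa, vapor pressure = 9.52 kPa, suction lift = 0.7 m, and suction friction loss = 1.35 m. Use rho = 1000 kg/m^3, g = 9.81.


NPSHa = p_atm/(rho*g) - z_s - hf_s - p_vap/(rho*g).
p_atm/(rho*g) = 97.1*1000 / (1000*9.81) = 9.898 m.
p_vap/(rho*g) = 9.52*1000 / (1000*9.81) = 0.97 m.
NPSHa = 9.898 - 0.7 - 1.35 - 0.97
      = 6.88 m.

6.88


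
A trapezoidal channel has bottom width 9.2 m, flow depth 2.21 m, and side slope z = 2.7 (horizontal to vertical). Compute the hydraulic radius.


For a trapezoidal section with side slope z:
A = (b + z*y)*y = (9.2 + 2.7*2.21)*2.21 = 33.519 m^2.
P = b + 2*y*sqrt(1 + z^2) = 9.2 + 2*2.21*sqrt(1 + 2.7^2) = 21.926 m.
R = A/P = 33.519 / 21.926 = 1.5287 m.

1.5287


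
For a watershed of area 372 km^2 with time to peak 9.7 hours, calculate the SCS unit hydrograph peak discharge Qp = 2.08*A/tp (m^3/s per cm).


SCS formula: Qp = 2.08 * A / tp.
Qp = 2.08 * 372 / 9.7
   = 773.76 / 9.7
   = 79.77 m^3/s per cm.

79.77


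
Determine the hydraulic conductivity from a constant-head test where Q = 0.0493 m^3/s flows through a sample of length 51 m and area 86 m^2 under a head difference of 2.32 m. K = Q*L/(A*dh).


From K = Q*L / (A*dh):
Numerator: Q*L = 0.0493 * 51 = 2.5143.
Denominator: A*dh = 86 * 2.32 = 199.52.
K = 2.5143 / 199.52 = 0.012602 m/s.

0.012602


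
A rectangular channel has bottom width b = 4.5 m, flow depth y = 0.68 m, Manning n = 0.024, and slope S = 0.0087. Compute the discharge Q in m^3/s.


For a rectangular channel, the cross-sectional area A = b * y = 4.5 * 0.68 = 3.06 m^2.
The wetted perimeter P = b + 2y = 4.5 + 2*0.68 = 5.86 m.
Hydraulic radius R = A/P = 3.06/5.86 = 0.5222 m.
Velocity V = (1/n)*R^(2/3)*S^(1/2) = (1/0.024)*0.5222^(2/3)*0.0087^(1/2) = 2.5202 m/s.
Discharge Q = A * V = 3.06 * 2.5202 = 7.712 m^3/s.

7.712


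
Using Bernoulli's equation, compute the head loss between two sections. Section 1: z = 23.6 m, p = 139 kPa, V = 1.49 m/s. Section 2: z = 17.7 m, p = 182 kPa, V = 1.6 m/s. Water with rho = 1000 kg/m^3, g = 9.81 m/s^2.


Total head at each section: H = z + p/(rho*g) + V^2/(2g).
H1 = 23.6 + 139*1000/(1000*9.81) + 1.49^2/(2*9.81)
   = 23.6 + 14.169 + 0.1132
   = 37.882 m.
H2 = 17.7 + 182*1000/(1000*9.81) + 1.6^2/(2*9.81)
   = 17.7 + 18.552 + 0.1305
   = 36.383 m.
h_L = H1 - H2 = 37.882 - 36.383 = 1.499 m.

1.499


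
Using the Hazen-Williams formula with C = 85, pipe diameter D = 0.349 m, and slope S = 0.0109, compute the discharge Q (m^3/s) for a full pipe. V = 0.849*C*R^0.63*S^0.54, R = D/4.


For a full circular pipe, R = D/4 = 0.349/4 = 0.0872 m.
V = 0.849 * 85 * 0.0872^0.63 * 0.0109^0.54
  = 0.849 * 85 * 0.215121 * 0.087139
  = 1.3528 m/s.
Pipe area A = pi*D^2/4 = pi*0.349^2/4 = 0.0957 m^2.
Q = A * V = 0.0957 * 1.3528 = 0.1294 m^3/s.

0.1294


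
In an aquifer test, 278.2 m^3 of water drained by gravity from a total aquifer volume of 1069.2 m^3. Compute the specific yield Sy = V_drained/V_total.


Specific yield Sy = Volume drained / Total volume.
Sy = 278.2 / 1069.2
   = 0.2602.

0.2602


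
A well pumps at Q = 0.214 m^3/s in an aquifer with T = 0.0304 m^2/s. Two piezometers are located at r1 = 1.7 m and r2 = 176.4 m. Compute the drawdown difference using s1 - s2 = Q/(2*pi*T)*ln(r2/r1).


Thiem equation: s1 - s2 = Q/(2*pi*T) * ln(r2/r1).
ln(r2/r1) = ln(176.4/1.7) = 4.6421.
Q/(2*pi*T) = 0.214 / (2*pi*0.0304) = 0.214 / 0.191 = 1.1204.
s1 - s2 = 1.1204 * 4.6421 = 5.2009 m.

5.2009


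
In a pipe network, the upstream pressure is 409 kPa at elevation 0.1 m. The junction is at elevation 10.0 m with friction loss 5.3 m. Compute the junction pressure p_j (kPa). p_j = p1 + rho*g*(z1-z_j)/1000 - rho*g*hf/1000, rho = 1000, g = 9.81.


Junction pressure: p_j = p1 + rho*g*(z1 - z_j)/1000 - rho*g*hf/1000.
Elevation term = 1000*9.81*(0.1 - 10.0)/1000 = -97.119 kPa.
Friction term = 1000*9.81*5.3/1000 = 51.993 kPa.
p_j = 409 + -97.119 - 51.993 = 259.89 kPa.

259.89


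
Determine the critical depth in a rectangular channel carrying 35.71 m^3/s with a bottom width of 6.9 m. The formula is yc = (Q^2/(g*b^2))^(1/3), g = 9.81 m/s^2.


Using yc = (Q^2 / (g * b^2))^(1/3):
Q^2 = 35.71^2 = 1275.2.
g * b^2 = 9.81 * 6.9^2 = 9.81 * 47.61 = 467.05.
Q^2 / (g*b^2) = 1275.2 / 467.05 = 2.7303.
yc = 2.7303^(1/3) = 1.3977 m.

1.3977


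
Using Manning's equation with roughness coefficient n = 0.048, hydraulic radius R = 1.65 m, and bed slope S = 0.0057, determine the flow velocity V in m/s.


Manning's equation gives V = (1/n) * R^(2/3) * S^(1/2).
First, compute R^(2/3) = 1.65^(2/3) = 1.3963.
Next, S^(1/2) = 0.0057^(1/2) = 0.075498.
Then 1/n = 1/0.048 = 20.83.
V = 20.83 * 1.3963 * 0.075498 = 2.1963 m/s.

2.1963


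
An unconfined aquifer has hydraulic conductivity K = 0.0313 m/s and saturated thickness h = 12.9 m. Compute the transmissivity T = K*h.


Transmissivity is defined as T = K * h.
T = 0.0313 * 12.9
  = 0.4038 m^2/s.

0.4038


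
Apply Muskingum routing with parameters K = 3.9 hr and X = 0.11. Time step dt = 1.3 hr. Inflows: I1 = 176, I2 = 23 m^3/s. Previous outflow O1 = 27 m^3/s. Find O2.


Muskingum coefficients:
denom = 2*K*(1-X) + dt = 2*3.9*(1-0.11) + 1.3 = 8.242.
C0 = (dt - 2*K*X)/denom = (1.3 - 2*3.9*0.11)/8.242 = 0.0536.
C1 = (dt + 2*K*X)/denom = (1.3 + 2*3.9*0.11)/8.242 = 0.2618.
C2 = (2*K*(1-X) - dt)/denom = 0.6845.
O2 = C0*I2 + C1*I1 + C2*O1
   = 0.0536*23 + 0.2618*176 + 0.6845*27
   = 65.8 m^3/s.

65.8


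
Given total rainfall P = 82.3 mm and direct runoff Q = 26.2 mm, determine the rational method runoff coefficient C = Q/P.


The runoff coefficient C = runoff depth / rainfall depth.
C = 26.2 / 82.3
  = 0.3183.

0.3183


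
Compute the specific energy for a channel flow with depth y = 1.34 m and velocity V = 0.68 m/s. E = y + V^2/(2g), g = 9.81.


Specific energy E = y + V^2/(2g).
Velocity head = V^2/(2g) = 0.68^2 / (2*9.81) = 0.4624 / 19.62 = 0.0236 m.
E = 1.34 + 0.0236 = 1.3636 m.

1.3636


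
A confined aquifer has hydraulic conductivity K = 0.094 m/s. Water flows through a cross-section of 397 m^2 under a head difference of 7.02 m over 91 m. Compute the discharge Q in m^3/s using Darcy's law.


Darcy's law: Q = K * A * i, where i = dh/L.
Hydraulic gradient i = 7.02 / 91 = 0.077143.
Q = 0.094 * 397 * 0.077143
  = 2.8788 m^3/s.

2.8788


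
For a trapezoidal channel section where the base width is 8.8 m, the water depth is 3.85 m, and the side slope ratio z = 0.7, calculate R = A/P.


For a trapezoidal section with side slope z:
A = (b + z*y)*y = (8.8 + 0.7*3.85)*3.85 = 44.256 m^2.
P = b + 2*y*sqrt(1 + z^2) = 8.8 + 2*3.85*sqrt(1 + 0.7^2) = 18.199 m.
R = A/P = 44.256 / 18.199 = 2.4318 m.

2.4318


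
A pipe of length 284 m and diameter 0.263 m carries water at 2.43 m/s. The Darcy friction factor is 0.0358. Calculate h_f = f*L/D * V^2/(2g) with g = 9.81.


Darcy-Weisbach equation: h_f = f * (L/D) * V^2/(2g).
f * L/D = 0.0358 * 284/0.263 = 38.6586.
V^2/(2g) = 2.43^2 / (2*9.81) = 5.9049 / 19.62 = 0.301 m.
h_f = 38.6586 * 0.301 = 11.635 m.

11.635


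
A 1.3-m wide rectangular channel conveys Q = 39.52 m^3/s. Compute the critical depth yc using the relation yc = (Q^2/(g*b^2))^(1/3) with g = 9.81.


Using yc = (Q^2 / (g * b^2))^(1/3):
Q^2 = 39.52^2 = 1561.83.
g * b^2 = 9.81 * 1.3^2 = 9.81 * 1.69 = 16.58.
Q^2 / (g*b^2) = 1561.83 / 16.58 = 94.1996.
yc = 94.1996^(1/3) = 4.5502 m.

4.5502


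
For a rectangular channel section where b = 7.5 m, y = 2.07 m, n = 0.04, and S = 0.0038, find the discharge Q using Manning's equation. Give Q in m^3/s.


For a rectangular channel, the cross-sectional area A = b * y = 7.5 * 2.07 = 15.52 m^2.
The wetted perimeter P = b + 2y = 7.5 + 2*2.07 = 11.64 m.
Hydraulic radius R = A/P = 15.52/11.64 = 1.3338 m.
Velocity V = (1/n)*R^(2/3)*S^(1/2) = (1/0.04)*1.3338^(2/3)*0.0038^(1/2) = 1.8673 m/s.
Discharge Q = A * V = 15.52 * 1.8673 = 28.99 m^3/s.

28.99


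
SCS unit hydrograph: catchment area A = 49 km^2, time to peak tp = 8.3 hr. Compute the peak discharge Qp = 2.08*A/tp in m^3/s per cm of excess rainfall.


SCS formula: Qp = 2.08 * A / tp.
Qp = 2.08 * 49 / 8.3
   = 101.92 / 8.3
   = 12.28 m^3/s per cm.

12.28


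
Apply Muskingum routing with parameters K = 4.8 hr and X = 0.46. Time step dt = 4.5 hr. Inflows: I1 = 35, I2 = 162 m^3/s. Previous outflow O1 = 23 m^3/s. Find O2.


Muskingum coefficients:
denom = 2*K*(1-X) + dt = 2*4.8*(1-0.46) + 4.5 = 9.684.
C0 = (dt - 2*K*X)/denom = (4.5 - 2*4.8*0.46)/9.684 = 0.0087.
C1 = (dt + 2*K*X)/denom = (4.5 + 2*4.8*0.46)/9.684 = 0.9207.
C2 = (2*K*(1-X) - dt)/denom = 0.0706.
O2 = C0*I2 + C1*I1 + C2*O1
   = 0.0087*162 + 0.9207*35 + 0.0706*23
   = 35.25 m^3/s.

35.25


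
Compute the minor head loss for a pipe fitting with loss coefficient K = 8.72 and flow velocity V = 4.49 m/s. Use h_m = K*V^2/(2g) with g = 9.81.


Minor loss formula: h_m = K * V^2/(2g).
V^2 = 4.49^2 = 20.1601.
V^2/(2g) = 20.1601 / 19.62 = 1.0275 m.
h_m = 8.72 * 1.0275 = 8.96 m.

8.96


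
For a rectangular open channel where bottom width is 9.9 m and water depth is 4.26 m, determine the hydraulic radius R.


For a rectangular section:
Flow area A = b * y = 9.9 * 4.26 = 42.17 m^2.
Wetted perimeter P = b + 2y = 9.9 + 2*4.26 = 18.42 m.
Hydraulic radius R = A/P = 42.17 / 18.42 = 2.2896 m.

2.2896


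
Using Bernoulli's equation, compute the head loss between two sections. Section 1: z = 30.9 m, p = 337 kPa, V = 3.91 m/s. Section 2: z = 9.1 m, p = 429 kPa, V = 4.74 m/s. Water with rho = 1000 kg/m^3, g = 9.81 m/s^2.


Total head at each section: H = z + p/(rho*g) + V^2/(2g).
H1 = 30.9 + 337*1000/(1000*9.81) + 3.91^2/(2*9.81)
   = 30.9 + 34.353 + 0.7792
   = 66.032 m.
H2 = 9.1 + 429*1000/(1000*9.81) + 4.74^2/(2*9.81)
   = 9.1 + 43.731 + 1.1451
   = 53.976 m.
h_L = H1 - H2 = 66.032 - 53.976 = 12.056 m.

12.056


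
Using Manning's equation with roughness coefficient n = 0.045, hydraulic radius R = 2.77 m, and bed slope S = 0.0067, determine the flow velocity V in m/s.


Manning's equation gives V = (1/n) * R^(2/3) * S^(1/2).
First, compute R^(2/3) = 2.77^(2/3) = 1.9724.
Next, S^(1/2) = 0.0067^(1/2) = 0.081854.
Then 1/n = 1/0.045 = 22.22.
V = 22.22 * 1.9724 * 0.081854 = 3.5877 m/s.

3.5877


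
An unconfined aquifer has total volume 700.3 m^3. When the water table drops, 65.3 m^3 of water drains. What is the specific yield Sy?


Specific yield Sy = Volume drained / Total volume.
Sy = 65.3 / 700.3
   = 0.0932.

0.0932


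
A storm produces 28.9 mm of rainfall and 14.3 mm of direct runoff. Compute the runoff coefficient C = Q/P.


The runoff coefficient C = runoff depth / rainfall depth.
C = 14.3 / 28.9
  = 0.4948.

0.4948


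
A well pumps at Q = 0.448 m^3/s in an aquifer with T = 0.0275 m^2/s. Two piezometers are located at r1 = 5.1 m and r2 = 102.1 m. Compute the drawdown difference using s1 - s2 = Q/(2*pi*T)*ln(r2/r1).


Thiem equation: s1 - s2 = Q/(2*pi*T) * ln(r2/r1).
ln(r2/r1) = ln(102.1/5.1) = 2.9967.
Q/(2*pi*T) = 0.448 / (2*pi*0.0275) = 0.448 / 0.1728 = 2.5928.
s1 - s2 = 2.5928 * 2.9967 = 7.7698 m.

7.7698


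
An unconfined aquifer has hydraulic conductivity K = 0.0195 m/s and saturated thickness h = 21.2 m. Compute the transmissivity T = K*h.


Transmissivity is defined as T = K * h.
T = 0.0195 * 21.2
  = 0.4134 m^2/s.

0.4134


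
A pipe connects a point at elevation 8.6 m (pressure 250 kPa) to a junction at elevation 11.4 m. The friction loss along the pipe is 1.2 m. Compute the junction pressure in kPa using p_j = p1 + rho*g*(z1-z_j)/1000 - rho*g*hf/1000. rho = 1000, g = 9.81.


Junction pressure: p_j = p1 + rho*g*(z1 - z_j)/1000 - rho*g*hf/1000.
Elevation term = 1000*9.81*(8.6 - 11.4)/1000 = -27.468 kPa.
Friction term = 1000*9.81*1.2/1000 = 11.772 kPa.
p_j = 250 + -27.468 - 11.772 = 210.76 kPa.

210.76


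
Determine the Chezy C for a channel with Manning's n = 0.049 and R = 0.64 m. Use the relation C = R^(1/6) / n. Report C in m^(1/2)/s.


The Chezy coefficient relates to Manning's n through C = R^(1/6) / n.
R^(1/6) = 0.64^(1/6) = 0.928318.
C = 0.928318 / 0.049 = 18.95 m^(1/2)/s.

18.95


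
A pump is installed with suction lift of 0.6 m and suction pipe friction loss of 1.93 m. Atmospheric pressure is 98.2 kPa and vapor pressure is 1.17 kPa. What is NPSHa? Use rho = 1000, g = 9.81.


NPSHa = p_atm/(rho*g) - z_s - hf_s - p_vap/(rho*g).
p_atm/(rho*g) = 98.2*1000 / (1000*9.81) = 10.01 m.
p_vap/(rho*g) = 1.17*1000 / (1000*9.81) = 0.119 m.
NPSHa = 10.01 - 0.6 - 1.93 - 0.119
      = 7.36 m.

7.36


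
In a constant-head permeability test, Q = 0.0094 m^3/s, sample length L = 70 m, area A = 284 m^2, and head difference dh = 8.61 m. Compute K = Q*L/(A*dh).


From K = Q*L / (A*dh):
Numerator: Q*L = 0.0094 * 70 = 0.658.
Denominator: A*dh = 284 * 8.61 = 2445.24.
K = 0.658 / 2445.24 = 0.000269 m/s.

0.000269


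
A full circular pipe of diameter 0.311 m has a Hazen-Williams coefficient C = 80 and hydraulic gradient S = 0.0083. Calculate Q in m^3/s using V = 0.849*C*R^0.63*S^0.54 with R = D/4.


For a full circular pipe, R = D/4 = 0.311/4 = 0.0777 m.
V = 0.849 * 80 * 0.0777^0.63 * 0.0083^0.54
  = 0.849 * 80 * 0.200051 * 0.075215
  = 1.022 m/s.
Pipe area A = pi*D^2/4 = pi*0.311^2/4 = 0.076 m^2.
Q = A * V = 0.076 * 1.022 = 0.0776 m^3/s.

0.0776


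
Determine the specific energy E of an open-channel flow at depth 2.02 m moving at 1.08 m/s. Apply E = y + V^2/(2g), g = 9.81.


Specific energy E = y + V^2/(2g).
Velocity head = V^2/(2g) = 1.08^2 / (2*9.81) = 1.1664 / 19.62 = 0.0594 m.
E = 2.02 + 0.0594 = 2.0794 m.

2.0794


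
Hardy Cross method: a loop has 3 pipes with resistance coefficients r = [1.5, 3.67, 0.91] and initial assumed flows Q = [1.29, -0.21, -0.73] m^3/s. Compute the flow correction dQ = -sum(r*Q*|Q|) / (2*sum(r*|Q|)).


Numerator terms (r*Q*|Q|): 1.5*1.29*|1.29| = 2.4962; 3.67*-0.21*|-0.21| = -0.1618; 0.91*-0.73*|-0.73| = -0.4849.
Sum of numerator = 1.8494.
Denominator terms (r*|Q|): 1.5*|1.29| = 1.935; 3.67*|-0.21| = 0.7707; 0.91*|-0.73| = 0.6643.
2 * sum of denominator = 2 * 3.37 = 6.74.
dQ = -1.8494 / 6.74 = -0.2744 m^3/s.

-0.2744


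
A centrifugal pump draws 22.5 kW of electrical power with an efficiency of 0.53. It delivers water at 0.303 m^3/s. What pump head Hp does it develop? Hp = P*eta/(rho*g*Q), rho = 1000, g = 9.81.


Pump head formula: Hp = P * eta / (rho * g * Q).
Numerator: P * eta = 22.5 * 1000 * 0.53 = 11925.0 W.
Denominator: rho * g * Q = 1000 * 9.81 * 0.303 = 2972.43.
Hp = 11925.0 / 2972.43 = 4.01 m.

4.01


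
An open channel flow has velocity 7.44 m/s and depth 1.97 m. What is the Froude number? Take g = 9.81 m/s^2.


The Froude number is defined as Fr = V / sqrt(g*y).
g*y = 9.81 * 1.97 = 19.3257.
sqrt(g*y) = sqrt(19.3257) = 4.3961.
Fr = 7.44 / 4.3961 = 1.6924.

1.6924


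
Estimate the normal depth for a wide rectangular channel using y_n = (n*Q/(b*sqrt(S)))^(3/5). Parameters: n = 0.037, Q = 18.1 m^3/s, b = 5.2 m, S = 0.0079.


We use the wide-channel approximation y_n = (n*Q/(b*sqrt(S)))^(3/5).
sqrt(S) = sqrt(0.0079) = 0.088882.
Numerator: n*Q = 0.037 * 18.1 = 0.6697.
Denominator: b*sqrt(S) = 5.2 * 0.088882 = 0.462186.
arg = 1.449.
y_n = 1.449^(3/5) = 1.2492 m.

1.2492


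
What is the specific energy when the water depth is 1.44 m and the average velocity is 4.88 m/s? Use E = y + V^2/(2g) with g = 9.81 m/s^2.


Specific energy E = y + V^2/(2g).
Velocity head = V^2/(2g) = 4.88^2 / (2*9.81) = 23.8144 / 19.62 = 1.2138 m.
E = 1.44 + 1.2138 = 2.6538 m.

2.6538


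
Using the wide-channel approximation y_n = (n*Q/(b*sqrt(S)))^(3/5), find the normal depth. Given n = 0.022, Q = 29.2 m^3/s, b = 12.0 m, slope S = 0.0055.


We use the wide-channel approximation y_n = (n*Q/(b*sqrt(S)))^(3/5).
sqrt(S) = sqrt(0.0055) = 0.074162.
Numerator: n*Q = 0.022 * 29.2 = 0.6424.
Denominator: b*sqrt(S) = 12.0 * 0.074162 = 0.889944.
arg = 0.7218.
y_n = 0.7218^(3/5) = 0.8224 m.

0.8224


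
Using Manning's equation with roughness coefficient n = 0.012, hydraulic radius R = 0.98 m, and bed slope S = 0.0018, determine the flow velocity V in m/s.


Manning's equation gives V = (1/n) * R^(2/3) * S^(1/2).
First, compute R^(2/3) = 0.98^(2/3) = 0.9866.
Next, S^(1/2) = 0.0018^(1/2) = 0.042426.
Then 1/n = 1/0.012 = 83.33.
V = 83.33 * 0.9866 * 0.042426 = 3.4882 m/s.

3.4882


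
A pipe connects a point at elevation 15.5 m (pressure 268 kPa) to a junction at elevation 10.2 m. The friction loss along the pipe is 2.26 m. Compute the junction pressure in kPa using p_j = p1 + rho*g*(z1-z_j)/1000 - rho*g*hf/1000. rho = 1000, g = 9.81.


Junction pressure: p_j = p1 + rho*g*(z1 - z_j)/1000 - rho*g*hf/1000.
Elevation term = 1000*9.81*(15.5 - 10.2)/1000 = 51.993 kPa.
Friction term = 1000*9.81*2.26/1000 = 22.171 kPa.
p_j = 268 + 51.993 - 22.171 = 297.82 kPa.

297.82


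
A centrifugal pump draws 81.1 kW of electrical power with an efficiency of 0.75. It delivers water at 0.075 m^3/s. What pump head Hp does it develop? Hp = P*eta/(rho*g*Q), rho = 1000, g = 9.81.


Pump head formula: Hp = P * eta / (rho * g * Q).
Numerator: P * eta = 81.1 * 1000 * 0.75 = 60825.0 W.
Denominator: rho * g * Q = 1000 * 9.81 * 0.075 = 735.75.
Hp = 60825.0 / 735.75 = 82.67 m.

82.67


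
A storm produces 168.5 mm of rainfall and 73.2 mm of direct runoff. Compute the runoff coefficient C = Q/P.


The runoff coefficient C = runoff depth / rainfall depth.
C = 73.2 / 168.5
  = 0.4344.

0.4344


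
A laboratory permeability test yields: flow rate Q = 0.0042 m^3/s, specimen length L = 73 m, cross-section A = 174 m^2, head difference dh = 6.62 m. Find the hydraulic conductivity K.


From K = Q*L / (A*dh):
Numerator: Q*L = 0.0042 * 73 = 0.3066.
Denominator: A*dh = 174 * 6.62 = 1151.88.
K = 0.3066 / 1151.88 = 0.000266 m/s.

0.000266


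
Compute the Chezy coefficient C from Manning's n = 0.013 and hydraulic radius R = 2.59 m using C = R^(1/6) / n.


The Chezy coefficient relates to Manning's n through C = R^(1/6) / n.
R^(1/6) = 2.59^(1/6) = 1.17188.
C = 1.17188 / 0.013 = 90.14 m^(1/2)/s.

90.14


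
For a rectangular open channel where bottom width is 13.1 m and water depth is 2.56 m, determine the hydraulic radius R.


For a rectangular section:
Flow area A = b * y = 13.1 * 2.56 = 33.54 m^2.
Wetted perimeter P = b + 2y = 13.1 + 2*2.56 = 18.22 m.
Hydraulic radius R = A/P = 33.54 / 18.22 = 1.8406 m.

1.8406


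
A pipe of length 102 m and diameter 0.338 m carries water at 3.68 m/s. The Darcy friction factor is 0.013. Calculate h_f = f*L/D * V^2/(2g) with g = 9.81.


Darcy-Weisbach equation: h_f = f * (L/D) * V^2/(2g).
f * L/D = 0.013 * 102/0.338 = 3.9231.
V^2/(2g) = 3.68^2 / (2*9.81) = 13.5424 / 19.62 = 0.6902 m.
h_f = 3.9231 * 0.6902 = 2.708 m.

2.708
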